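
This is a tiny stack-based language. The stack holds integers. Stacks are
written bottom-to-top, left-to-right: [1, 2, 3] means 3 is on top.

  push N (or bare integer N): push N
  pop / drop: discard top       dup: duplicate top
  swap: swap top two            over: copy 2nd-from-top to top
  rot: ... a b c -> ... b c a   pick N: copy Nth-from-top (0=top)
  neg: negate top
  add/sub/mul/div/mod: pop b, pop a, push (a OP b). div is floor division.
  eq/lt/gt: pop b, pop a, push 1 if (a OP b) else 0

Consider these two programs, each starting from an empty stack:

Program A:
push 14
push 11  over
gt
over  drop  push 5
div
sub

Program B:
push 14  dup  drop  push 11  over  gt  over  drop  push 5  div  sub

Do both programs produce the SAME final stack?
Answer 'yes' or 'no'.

Program A trace:
  After 'push 14': [14]
  After 'push 11': [14, 11]
  After 'over': [14, 11, 14]
  After 'gt': [14, 0]
  After 'over': [14, 0, 14]
  After 'drop': [14, 0]
  After 'push 5': [14, 0, 5]
  After 'div': [14, 0]
  After 'sub': [14]
Program A final stack: [14]

Program B trace:
  After 'push 14': [14]
  After 'dup': [14, 14]
  After 'drop': [14]
  After 'push 11': [14, 11]
  After 'over': [14, 11, 14]
  After 'gt': [14, 0]
  After 'over': [14, 0, 14]
  After 'drop': [14, 0]
  After 'push 5': [14, 0, 5]
  After 'div': [14, 0]
  After 'sub': [14]
Program B final stack: [14]
Same: yes

Answer: yes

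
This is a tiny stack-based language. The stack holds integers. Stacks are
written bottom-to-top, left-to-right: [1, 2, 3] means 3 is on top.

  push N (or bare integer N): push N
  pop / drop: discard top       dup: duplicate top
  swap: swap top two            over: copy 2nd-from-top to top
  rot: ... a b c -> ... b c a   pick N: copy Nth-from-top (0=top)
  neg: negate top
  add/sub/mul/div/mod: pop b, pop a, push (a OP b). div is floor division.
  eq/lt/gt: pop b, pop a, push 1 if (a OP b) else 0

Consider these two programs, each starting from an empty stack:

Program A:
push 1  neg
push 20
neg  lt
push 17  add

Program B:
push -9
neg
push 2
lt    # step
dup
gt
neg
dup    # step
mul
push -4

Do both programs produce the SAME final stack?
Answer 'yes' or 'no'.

Program A trace:
  After 'push 1': [1]
  After 'neg': [-1]
  After 'push 20': [-1, 20]
  After 'neg': [-1, -20]
  After 'lt': [0]
  After 'push 17': [0, 17]
  After 'add': [17]
Program A final stack: [17]

Program B trace:
  After 'push -9': [-9]
  After 'neg': [9]
  After 'push 2': [9, 2]
  After 'lt': [0]
  After 'dup': [0, 0]
  After 'gt': [0]
  After 'neg': [0]
  After 'dup': [0, 0]
  After 'mul': [0]
  After 'push -4': [0, -4]
Program B final stack: [0, -4]
Same: no

Answer: no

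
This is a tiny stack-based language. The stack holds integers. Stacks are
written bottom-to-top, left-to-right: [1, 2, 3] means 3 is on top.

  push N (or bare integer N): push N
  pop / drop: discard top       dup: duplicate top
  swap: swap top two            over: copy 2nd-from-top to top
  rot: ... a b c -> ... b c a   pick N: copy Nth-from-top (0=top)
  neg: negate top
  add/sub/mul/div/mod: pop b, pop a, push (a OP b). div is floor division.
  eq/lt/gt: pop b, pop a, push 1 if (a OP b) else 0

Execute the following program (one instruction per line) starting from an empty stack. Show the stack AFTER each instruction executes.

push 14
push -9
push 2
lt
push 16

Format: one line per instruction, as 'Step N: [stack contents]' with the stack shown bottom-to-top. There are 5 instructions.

Step 1: [14]
Step 2: [14, -9]
Step 3: [14, -9, 2]
Step 4: [14, 1]
Step 5: [14, 1, 16]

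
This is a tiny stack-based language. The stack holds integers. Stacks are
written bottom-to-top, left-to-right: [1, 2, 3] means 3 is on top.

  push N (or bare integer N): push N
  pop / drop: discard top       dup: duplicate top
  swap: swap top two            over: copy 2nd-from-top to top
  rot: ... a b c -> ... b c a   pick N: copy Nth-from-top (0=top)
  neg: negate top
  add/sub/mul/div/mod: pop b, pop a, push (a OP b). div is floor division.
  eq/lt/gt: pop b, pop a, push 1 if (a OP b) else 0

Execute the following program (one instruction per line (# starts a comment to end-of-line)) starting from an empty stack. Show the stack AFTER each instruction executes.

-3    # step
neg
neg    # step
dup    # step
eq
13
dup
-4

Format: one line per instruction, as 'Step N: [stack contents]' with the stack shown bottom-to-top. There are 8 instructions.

Step 1: [-3]
Step 2: [3]
Step 3: [-3]
Step 4: [-3, -3]
Step 5: [1]
Step 6: [1, 13]
Step 7: [1, 13, 13]
Step 8: [1, 13, 13, -4]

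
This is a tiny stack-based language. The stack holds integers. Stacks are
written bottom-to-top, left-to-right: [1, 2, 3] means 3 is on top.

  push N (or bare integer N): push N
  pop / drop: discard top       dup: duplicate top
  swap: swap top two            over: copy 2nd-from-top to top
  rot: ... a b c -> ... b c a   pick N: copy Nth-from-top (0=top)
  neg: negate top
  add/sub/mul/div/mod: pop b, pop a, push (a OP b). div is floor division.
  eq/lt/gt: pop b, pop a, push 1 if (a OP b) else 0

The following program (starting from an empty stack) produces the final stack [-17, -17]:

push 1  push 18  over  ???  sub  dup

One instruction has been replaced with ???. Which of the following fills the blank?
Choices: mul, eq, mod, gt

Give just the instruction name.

Answer: mul

Derivation:
Stack before ???: [1, 18, 1]
Stack after ???:  [1, 18]
Checking each choice:
  mul: MATCH
  eq: produces [1, 1]
  mod: produces [1, 1]
  gt: produces [0, 0]


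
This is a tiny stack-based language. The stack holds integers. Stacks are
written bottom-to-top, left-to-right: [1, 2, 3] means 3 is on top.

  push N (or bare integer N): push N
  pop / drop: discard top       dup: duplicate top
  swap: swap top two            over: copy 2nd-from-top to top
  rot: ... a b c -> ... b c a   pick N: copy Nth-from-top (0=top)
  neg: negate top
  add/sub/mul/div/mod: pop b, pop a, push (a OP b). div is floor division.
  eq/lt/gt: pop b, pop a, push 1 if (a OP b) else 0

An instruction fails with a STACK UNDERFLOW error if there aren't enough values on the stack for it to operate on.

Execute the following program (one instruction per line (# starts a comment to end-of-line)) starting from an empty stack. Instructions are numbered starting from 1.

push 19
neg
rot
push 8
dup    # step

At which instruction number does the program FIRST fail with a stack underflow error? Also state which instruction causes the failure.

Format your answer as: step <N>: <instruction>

Step 1 ('push 19'): stack = [19], depth = 1
Step 2 ('neg'): stack = [-19], depth = 1
Step 3 ('rot'): needs 3 value(s) but depth is 1 — STACK UNDERFLOW

Answer: step 3: rot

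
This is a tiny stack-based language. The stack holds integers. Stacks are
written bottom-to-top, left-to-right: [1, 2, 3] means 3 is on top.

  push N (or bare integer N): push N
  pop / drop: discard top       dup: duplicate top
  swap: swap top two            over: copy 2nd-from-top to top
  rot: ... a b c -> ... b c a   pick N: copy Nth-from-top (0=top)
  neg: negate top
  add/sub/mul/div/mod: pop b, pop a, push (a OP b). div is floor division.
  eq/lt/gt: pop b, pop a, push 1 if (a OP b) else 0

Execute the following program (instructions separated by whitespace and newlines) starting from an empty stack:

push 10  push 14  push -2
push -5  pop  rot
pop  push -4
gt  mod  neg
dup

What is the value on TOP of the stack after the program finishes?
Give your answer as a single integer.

Answer: 0

Derivation:
After 'push 10': [10]
After 'push 14': [10, 14]
After 'push -2': [10, 14, -2]
After 'push -5': [10, 14, -2, -5]
After 'pop': [10, 14, -2]
After 'rot': [14, -2, 10]
After 'pop': [14, -2]
After 'push -4': [14, -2, -4]
After 'gt': [14, 1]
After 'mod': [0]
After 'neg': [0]
After 'dup': [0, 0]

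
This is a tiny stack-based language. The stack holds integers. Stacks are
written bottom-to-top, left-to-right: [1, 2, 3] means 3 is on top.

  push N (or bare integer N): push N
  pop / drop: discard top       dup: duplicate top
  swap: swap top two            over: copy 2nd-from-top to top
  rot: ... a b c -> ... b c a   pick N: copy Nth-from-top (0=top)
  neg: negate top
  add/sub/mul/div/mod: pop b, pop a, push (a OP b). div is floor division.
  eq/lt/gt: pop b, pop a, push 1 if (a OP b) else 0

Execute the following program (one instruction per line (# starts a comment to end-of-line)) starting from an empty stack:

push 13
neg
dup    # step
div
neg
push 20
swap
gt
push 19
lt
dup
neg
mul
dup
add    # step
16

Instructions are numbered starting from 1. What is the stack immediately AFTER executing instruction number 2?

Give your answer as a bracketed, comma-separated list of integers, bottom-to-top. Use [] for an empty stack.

Step 1 ('push 13'): [13]
Step 2 ('neg'): [-13]

Answer: [-13]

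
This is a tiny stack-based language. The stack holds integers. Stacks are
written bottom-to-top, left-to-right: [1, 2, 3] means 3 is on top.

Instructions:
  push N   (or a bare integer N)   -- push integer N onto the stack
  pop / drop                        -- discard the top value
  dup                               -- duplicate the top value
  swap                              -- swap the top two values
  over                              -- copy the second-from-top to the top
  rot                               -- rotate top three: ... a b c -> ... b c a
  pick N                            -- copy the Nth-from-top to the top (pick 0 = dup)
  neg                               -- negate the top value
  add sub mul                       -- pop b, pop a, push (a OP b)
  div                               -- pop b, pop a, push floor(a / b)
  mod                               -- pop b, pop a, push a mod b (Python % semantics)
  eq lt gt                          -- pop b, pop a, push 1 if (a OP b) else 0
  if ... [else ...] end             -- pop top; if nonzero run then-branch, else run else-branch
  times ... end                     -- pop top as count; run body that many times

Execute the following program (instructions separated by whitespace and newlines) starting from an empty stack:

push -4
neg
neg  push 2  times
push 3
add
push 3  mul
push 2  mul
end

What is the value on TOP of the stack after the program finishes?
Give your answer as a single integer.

After 'push -4': [-4]
After 'neg': [4]
After 'neg': [-4]
After 'push 2': [-4, 2]
After 'times': [-4]
After 'push 3': [-4, 3]
After 'add': [-1]
After 'push 3': [-1, 3]
After 'mul': [-3]
After 'push 2': [-3, 2]
After 'mul': [-6]
After 'push 3': [-6, 3]
After 'add': [-3]
After 'push 3': [-3, 3]
After 'mul': [-9]
After 'push 2': [-9, 2]
After 'mul': [-18]

Answer: -18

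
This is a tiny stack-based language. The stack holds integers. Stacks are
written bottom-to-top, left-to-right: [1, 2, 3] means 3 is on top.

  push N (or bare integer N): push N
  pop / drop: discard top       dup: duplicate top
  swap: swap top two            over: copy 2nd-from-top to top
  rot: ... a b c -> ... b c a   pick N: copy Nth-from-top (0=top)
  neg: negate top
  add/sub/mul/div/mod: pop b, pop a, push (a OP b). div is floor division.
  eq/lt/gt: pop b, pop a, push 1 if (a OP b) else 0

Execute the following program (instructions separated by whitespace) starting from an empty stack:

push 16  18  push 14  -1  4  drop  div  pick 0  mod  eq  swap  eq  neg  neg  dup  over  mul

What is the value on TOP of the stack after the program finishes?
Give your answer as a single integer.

After 'push 16': [16]
After 'push 18': [16, 18]
After 'push 14': [16, 18, 14]
After 'push -1': [16, 18, 14, -1]
After 'push 4': [16, 18, 14, -1, 4]
After 'drop': [16, 18, 14, -1]
After 'div': [16, 18, -14]
After 'pick 0': [16, 18, -14, -14]
After 'mod': [16, 18, 0]
After 'eq': [16, 0]
After 'swap': [0, 16]
After 'eq': [0]
After 'neg': [0]
After 'neg': [0]
After 'dup': [0, 0]
After 'over': [0, 0, 0]
After 'mul': [0, 0]

Answer: 0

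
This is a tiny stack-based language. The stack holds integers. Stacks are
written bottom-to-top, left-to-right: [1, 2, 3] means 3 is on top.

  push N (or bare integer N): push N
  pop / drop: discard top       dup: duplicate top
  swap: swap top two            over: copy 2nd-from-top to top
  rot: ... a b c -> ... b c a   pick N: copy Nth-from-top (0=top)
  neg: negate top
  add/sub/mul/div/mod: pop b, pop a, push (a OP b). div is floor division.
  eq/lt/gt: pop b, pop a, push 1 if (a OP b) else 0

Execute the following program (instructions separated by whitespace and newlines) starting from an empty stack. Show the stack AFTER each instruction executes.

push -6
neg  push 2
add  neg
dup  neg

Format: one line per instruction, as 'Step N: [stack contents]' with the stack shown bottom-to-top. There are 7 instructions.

Step 1: [-6]
Step 2: [6]
Step 3: [6, 2]
Step 4: [8]
Step 5: [-8]
Step 6: [-8, -8]
Step 7: [-8, 8]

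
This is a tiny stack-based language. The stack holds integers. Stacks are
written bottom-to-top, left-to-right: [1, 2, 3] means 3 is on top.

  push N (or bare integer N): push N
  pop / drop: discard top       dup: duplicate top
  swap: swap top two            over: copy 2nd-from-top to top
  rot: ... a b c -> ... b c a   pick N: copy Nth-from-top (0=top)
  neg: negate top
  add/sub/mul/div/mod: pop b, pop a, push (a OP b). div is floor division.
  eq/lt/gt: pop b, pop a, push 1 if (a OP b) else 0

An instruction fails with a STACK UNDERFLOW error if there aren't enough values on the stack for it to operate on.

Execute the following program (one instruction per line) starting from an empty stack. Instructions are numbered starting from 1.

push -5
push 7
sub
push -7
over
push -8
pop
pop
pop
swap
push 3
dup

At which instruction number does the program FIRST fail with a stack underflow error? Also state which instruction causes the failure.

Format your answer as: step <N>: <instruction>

Answer: step 10: swap

Derivation:
Step 1 ('push -5'): stack = [-5], depth = 1
Step 2 ('push 7'): stack = [-5, 7], depth = 2
Step 3 ('sub'): stack = [-12], depth = 1
Step 4 ('push -7'): stack = [-12, -7], depth = 2
Step 5 ('over'): stack = [-12, -7, -12], depth = 3
Step 6 ('push -8'): stack = [-12, -7, -12, -8], depth = 4
Step 7 ('pop'): stack = [-12, -7, -12], depth = 3
Step 8 ('pop'): stack = [-12, -7], depth = 2
Step 9 ('pop'): stack = [-12], depth = 1
Step 10 ('swap'): needs 2 value(s) but depth is 1 — STACK UNDERFLOW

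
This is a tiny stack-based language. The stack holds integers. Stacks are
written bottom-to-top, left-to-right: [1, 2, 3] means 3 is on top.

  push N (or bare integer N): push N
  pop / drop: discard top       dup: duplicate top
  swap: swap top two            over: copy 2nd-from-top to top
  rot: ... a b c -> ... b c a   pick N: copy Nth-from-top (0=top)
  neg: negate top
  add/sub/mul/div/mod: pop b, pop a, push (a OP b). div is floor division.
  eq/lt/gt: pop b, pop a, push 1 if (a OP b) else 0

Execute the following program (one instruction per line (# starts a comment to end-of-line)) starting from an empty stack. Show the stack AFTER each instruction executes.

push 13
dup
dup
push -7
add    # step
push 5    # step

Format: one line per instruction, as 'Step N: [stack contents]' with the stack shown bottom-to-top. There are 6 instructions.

Step 1: [13]
Step 2: [13, 13]
Step 3: [13, 13, 13]
Step 4: [13, 13, 13, -7]
Step 5: [13, 13, 6]
Step 6: [13, 13, 6, 5]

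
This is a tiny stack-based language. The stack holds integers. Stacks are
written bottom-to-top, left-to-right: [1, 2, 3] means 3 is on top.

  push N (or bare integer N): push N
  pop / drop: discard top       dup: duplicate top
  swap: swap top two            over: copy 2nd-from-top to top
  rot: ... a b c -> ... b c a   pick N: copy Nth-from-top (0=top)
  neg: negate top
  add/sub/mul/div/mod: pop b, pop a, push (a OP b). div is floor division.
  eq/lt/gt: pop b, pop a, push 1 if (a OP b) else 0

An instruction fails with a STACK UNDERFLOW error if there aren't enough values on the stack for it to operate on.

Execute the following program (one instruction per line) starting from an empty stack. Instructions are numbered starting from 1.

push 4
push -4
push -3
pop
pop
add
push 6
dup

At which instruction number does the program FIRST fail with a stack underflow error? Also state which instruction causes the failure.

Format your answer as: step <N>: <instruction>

Step 1 ('push 4'): stack = [4], depth = 1
Step 2 ('push -4'): stack = [4, -4], depth = 2
Step 3 ('push -3'): stack = [4, -4, -3], depth = 3
Step 4 ('pop'): stack = [4, -4], depth = 2
Step 5 ('pop'): stack = [4], depth = 1
Step 6 ('add'): needs 2 value(s) but depth is 1 — STACK UNDERFLOW

Answer: step 6: add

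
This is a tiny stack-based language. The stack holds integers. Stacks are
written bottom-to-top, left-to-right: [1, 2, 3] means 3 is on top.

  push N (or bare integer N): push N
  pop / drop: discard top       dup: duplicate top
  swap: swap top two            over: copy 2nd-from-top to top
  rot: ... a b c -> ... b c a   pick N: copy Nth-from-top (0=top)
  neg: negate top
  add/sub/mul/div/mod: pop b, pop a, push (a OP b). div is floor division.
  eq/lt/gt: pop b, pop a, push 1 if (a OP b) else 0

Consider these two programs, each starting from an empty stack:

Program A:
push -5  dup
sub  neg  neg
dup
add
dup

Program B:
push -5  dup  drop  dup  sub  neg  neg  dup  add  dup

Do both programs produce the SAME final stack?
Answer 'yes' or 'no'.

Program A trace:
  After 'push -5': [-5]
  After 'dup': [-5, -5]
  After 'sub': [0]
  After 'neg': [0]
  After 'neg': [0]
  After 'dup': [0, 0]
  After 'add': [0]
  After 'dup': [0, 0]
Program A final stack: [0, 0]

Program B trace:
  After 'push -5': [-5]
  After 'dup': [-5, -5]
  After 'drop': [-5]
  After 'dup': [-5, -5]
  After 'sub': [0]
  After 'neg': [0]
  After 'neg': [0]
  After 'dup': [0, 0]
  After 'add': [0]
  After 'dup': [0, 0]
Program B final stack: [0, 0]
Same: yes

Answer: yes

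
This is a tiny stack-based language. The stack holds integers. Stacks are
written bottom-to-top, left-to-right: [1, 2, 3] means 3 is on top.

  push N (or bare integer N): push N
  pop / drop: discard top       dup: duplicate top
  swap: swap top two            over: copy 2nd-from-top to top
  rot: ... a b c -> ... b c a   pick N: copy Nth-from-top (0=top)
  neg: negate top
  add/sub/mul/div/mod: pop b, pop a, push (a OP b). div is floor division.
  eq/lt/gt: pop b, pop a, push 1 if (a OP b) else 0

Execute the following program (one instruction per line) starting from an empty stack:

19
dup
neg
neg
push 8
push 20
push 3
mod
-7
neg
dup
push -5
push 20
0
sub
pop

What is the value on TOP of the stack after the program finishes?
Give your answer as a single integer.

After 'push 19': [19]
After 'dup': [19, 19]
After 'neg': [19, -19]
After 'neg': [19, 19]
After 'push 8': [19, 19, 8]
After 'push 20': [19, 19, 8, 20]
After 'push 3': [19, 19, 8, 20, 3]
After 'mod': [19, 19, 8, 2]
After 'push -7': [19, 19, 8, 2, -7]
After 'neg': [19, 19, 8, 2, 7]
After 'dup': [19, 19, 8, 2, 7, 7]
After 'push -5': [19, 19, 8, 2, 7, 7, -5]
After 'push 20': [19, 19, 8, 2, 7, 7, -5, 20]
After 'push 0': [19, 19, 8, 2, 7, 7, -5, 20, 0]
After 'sub': [19, 19, 8, 2, 7, 7, -5, 20]
After 'pop': [19, 19, 8, 2, 7, 7, -5]

Answer: -5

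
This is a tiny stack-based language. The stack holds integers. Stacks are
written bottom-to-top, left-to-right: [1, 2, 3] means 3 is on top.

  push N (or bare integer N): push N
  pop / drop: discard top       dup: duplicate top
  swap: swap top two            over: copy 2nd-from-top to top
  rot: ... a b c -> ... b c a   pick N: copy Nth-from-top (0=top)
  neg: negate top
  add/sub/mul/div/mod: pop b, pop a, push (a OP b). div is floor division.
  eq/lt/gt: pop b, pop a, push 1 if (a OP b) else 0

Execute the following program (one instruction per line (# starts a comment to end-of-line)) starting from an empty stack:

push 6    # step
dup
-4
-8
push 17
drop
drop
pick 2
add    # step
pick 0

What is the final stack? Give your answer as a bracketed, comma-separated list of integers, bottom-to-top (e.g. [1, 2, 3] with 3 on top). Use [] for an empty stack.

After 'push 6': [6]
After 'dup': [6, 6]
After 'push -4': [6, 6, -4]
After 'push -8': [6, 6, -4, -8]
After 'push 17': [6, 6, -4, -8, 17]
After 'drop': [6, 6, -4, -8]
After 'drop': [6, 6, -4]
After 'pick 2': [6, 6, -4, 6]
After 'add': [6, 6, 2]
After 'pick 0': [6, 6, 2, 2]

Answer: [6, 6, 2, 2]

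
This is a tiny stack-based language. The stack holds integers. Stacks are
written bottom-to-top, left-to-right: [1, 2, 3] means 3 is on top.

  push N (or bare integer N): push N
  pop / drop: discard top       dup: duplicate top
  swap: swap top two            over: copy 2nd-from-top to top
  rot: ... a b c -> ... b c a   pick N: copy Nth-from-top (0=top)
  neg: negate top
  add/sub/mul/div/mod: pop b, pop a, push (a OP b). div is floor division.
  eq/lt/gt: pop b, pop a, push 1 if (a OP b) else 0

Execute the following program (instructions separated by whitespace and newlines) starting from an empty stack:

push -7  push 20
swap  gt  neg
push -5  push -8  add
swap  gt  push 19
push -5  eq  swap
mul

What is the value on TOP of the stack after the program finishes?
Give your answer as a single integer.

Answer: 0

Derivation:
After 'push -7': [-7]
After 'push 20': [-7, 20]
After 'swap': [20, -7]
After 'gt': [1]
After 'neg': [-1]
After 'push -5': [-1, -5]
After 'push -8': [-1, -5, -8]
After 'add': [-1, -13]
After 'swap': [-13, -1]
After 'gt': [0]
After 'push 19': [0, 19]
After 'push -5': [0, 19, -5]
After 'eq': [0, 0]
After 'swap': [0, 0]
After 'mul': [0]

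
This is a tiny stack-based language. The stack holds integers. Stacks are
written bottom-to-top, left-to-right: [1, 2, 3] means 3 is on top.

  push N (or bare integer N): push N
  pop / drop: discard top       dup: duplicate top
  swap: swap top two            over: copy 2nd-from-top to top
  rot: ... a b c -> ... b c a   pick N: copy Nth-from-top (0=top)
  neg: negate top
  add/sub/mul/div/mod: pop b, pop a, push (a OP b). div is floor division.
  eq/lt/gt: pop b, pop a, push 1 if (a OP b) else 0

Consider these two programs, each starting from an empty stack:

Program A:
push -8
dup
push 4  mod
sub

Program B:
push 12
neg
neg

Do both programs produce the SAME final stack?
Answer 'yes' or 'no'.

Answer: no

Derivation:
Program A trace:
  After 'push -8': [-8]
  After 'dup': [-8, -8]
  After 'push 4': [-8, -8, 4]
  After 'mod': [-8, 0]
  After 'sub': [-8]
Program A final stack: [-8]

Program B trace:
  After 'push 12': [12]
  After 'neg': [-12]
  After 'neg': [12]
Program B final stack: [12]
Same: no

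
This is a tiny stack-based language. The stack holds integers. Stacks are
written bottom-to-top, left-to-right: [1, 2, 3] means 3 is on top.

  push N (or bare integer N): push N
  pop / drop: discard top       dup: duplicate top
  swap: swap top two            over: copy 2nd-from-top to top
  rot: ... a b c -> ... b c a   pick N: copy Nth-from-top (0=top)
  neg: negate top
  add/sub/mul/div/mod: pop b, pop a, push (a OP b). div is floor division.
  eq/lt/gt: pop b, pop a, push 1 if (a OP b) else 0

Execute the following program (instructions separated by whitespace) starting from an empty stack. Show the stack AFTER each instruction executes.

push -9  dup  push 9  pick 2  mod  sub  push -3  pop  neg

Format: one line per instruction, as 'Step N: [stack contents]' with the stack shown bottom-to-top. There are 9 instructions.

Step 1: [-9]
Step 2: [-9, -9]
Step 3: [-9, -9, 9]
Step 4: [-9, -9, 9, -9]
Step 5: [-9, -9, 0]
Step 6: [-9, -9]
Step 7: [-9, -9, -3]
Step 8: [-9, -9]
Step 9: [-9, 9]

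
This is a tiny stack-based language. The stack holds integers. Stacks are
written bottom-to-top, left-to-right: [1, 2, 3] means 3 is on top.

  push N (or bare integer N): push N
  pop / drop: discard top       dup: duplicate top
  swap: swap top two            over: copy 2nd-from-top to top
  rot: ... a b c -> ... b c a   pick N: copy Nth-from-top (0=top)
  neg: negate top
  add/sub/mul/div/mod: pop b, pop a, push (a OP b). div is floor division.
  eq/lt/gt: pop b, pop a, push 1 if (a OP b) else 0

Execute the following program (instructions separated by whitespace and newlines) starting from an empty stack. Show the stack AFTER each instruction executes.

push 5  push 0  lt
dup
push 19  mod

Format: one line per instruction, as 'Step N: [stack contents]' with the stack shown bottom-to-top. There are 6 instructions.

Step 1: [5]
Step 2: [5, 0]
Step 3: [0]
Step 4: [0, 0]
Step 5: [0, 0, 19]
Step 6: [0, 0]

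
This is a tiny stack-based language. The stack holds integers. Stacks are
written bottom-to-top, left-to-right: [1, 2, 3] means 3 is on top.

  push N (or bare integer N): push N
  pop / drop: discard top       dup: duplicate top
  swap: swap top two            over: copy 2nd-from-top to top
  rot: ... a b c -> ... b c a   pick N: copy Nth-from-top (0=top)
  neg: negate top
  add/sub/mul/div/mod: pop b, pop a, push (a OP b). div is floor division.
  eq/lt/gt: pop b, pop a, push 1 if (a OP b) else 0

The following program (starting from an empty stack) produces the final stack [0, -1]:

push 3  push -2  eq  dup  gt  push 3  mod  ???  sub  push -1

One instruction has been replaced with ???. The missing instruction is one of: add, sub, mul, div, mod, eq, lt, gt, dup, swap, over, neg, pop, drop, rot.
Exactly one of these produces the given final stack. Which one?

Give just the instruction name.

Answer: dup

Derivation:
Stack before ???: [0]
Stack after ???:  [0, 0]
The instruction that transforms [0] -> [0, 0] is: dup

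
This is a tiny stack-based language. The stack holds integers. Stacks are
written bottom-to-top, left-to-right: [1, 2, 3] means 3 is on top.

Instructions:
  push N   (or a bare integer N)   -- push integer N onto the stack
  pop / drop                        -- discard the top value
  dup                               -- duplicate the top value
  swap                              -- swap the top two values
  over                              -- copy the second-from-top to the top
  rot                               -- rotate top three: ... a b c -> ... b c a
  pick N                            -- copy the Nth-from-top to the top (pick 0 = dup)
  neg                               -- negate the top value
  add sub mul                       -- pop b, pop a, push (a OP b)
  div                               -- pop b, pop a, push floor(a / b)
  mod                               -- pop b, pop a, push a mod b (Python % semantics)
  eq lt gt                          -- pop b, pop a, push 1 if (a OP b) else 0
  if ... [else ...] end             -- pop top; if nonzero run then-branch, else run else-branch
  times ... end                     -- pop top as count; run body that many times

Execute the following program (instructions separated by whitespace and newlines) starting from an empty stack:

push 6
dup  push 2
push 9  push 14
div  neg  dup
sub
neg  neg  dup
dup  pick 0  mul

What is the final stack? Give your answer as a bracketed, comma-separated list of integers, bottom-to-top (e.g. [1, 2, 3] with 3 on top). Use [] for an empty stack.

Answer: [6, 6, 2, 0, 0, 0]

Derivation:
After 'push 6': [6]
After 'dup': [6, 6]
After 'push 2': [6, 6, 2]
After 'push 9': [6, 6, 2, 9]
After 'push 14': [6, 6, 2, 9, 14]
After 'div': [6, 6, 2, 0]
After 'neg': [6, 6, 2, 0]
After 'dup': [6, 6, 2, 0, 0]
After 'sub': [6, 6, 2, 0]
After 'neg': [6, 6, 2, 0]
After 'neg': [6, 6, 2, 0]
After 'dup': [6, 6, 2, 0, 0]
After 'dup': [6, 6, 2, 0, 0, 0]
After 'pick 0': [6, 6, 2, 0, 0, 0, 0]
After 'mul': [6, 6, 2, 0, 0, 0]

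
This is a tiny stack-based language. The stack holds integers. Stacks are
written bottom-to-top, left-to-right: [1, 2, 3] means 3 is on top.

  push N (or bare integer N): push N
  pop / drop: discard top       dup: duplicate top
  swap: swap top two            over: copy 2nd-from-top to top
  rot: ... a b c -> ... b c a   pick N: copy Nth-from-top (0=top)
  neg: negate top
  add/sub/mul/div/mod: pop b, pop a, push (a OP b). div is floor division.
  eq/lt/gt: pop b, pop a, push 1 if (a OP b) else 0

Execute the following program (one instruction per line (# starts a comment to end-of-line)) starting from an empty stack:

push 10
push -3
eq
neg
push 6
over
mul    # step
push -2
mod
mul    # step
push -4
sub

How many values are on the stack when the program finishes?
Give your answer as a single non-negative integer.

After 'push 10': stack = [10] (depth 1)
After 'push -3': stack = [10, -3] (depth 2)
After 'eq': stack = [0] (depth 1)
After 'neg': stack = [0] (depth 1)
After 'push 6': stack = [0, 6] (depth 2)
After 'over': stack = [0, 6, 0] (depth 3)
After 'mul': stack = [0, 0] (depth 2)
After 'push -2': stack = [0, 0, -2] (depth 3)
After 'mod': stack = [0, 0] (depth 2)
After 'mul': stack = [0] (depth 1)
After 'push -4': stack = [0, -4] (depth 2)
After 'sub': stack = [4] (depth 1)

Answer: 1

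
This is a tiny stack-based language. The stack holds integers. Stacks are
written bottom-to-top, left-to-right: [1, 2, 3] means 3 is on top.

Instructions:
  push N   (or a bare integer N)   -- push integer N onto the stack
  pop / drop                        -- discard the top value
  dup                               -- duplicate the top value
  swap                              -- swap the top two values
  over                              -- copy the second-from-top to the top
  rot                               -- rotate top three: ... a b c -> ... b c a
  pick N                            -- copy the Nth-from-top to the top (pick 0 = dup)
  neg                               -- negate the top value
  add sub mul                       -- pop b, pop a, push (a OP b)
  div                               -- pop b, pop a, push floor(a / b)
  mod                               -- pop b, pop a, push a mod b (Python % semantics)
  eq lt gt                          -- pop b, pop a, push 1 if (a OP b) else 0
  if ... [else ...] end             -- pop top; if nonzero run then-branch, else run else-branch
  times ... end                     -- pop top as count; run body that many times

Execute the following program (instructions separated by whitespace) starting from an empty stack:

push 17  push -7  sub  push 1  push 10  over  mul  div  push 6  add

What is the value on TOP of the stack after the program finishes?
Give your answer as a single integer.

Answer: 6

Derivation:
After 'push 17': [17]
After 'push -7': [17, -7]
After 'sub': [24]
After 'push 1': [24, 1]
After 'push 10': [24, 1, 10]
After 'over': [24, 1, 10, 1]
After 'mul': [24, 1, 10]
After 'div': [24, 0]
After 'push 6': [24, 0, 6]
After 'add': [24, 6]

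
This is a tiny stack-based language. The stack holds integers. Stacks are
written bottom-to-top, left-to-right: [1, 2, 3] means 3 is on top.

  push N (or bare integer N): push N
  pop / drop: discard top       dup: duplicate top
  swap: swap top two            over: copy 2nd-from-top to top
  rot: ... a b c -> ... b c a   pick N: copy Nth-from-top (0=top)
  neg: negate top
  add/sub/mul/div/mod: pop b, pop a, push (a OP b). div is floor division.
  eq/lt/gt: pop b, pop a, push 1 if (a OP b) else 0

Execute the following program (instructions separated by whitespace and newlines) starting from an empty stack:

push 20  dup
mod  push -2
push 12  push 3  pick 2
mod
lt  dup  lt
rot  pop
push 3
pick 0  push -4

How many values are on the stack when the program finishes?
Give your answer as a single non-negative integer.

Answer: 5

Derivation:
After 'push 20': stack = [20] (depth 1)
After 'dup': stack = [20, 20] (depth 2)
After 'mod': stack = [0] (depth 1)
After 'push -2': stack = [0, -2] (depth 2)
After 'push 12': stack = [0, -2, 12] (depth 3)
After 'push 3': stack = [0, -2, 12, 3] (depth 4)
After 'pick 2': stack = [0, -2, 12, 3, -2] (depth 5)
After 'mod': stack = [0, -2, 12, -1] (depth 4)
After 'lt': stack = [0, -2, 0] (depth 3)
After 'dup': stack = [0, -2, 0, 0] (depth 4)
After 'lt': stack = [0, -2, 0] (depth 3)
After 'rot': stack = [-2, 0, 0] (depth 3)
After 'pop': stack = [-2, 0] (depth 2)
After 'push 3': stack = [-2, 0, 3] (depth 3)
After 'pick 0': stack = [-2, 0, 3, 3] (depth 4)
After 'push -4': stack = [-2, 0, 3, 3, -4] (depth 5)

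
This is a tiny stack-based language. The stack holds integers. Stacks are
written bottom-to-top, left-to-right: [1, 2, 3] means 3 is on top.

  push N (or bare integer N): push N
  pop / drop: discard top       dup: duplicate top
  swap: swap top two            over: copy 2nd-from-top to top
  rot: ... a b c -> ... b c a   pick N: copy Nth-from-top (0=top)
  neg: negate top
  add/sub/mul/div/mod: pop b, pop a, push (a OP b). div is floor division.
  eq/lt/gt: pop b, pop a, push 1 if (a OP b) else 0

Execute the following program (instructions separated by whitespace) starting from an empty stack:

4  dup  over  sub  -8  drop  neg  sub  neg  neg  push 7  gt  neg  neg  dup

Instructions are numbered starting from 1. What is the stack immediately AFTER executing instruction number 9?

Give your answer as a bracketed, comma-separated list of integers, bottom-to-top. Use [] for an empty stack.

Answer: [-4]

Derivation:
Step 1 ('4'): [4]
Step 2 ('dup'): [4, 4]
Step 3 ('over'): [4, 4, 4]
Step 4 ('sub'): [4, 0]
Step 5 ('-8'): [4, 0, -8]
Step 6 ('drop'): [4, 0]
Step 7 ('neg'): [4, 0]
Step 8 ('sub'): [4]
Step 9 ('neg'): [-4]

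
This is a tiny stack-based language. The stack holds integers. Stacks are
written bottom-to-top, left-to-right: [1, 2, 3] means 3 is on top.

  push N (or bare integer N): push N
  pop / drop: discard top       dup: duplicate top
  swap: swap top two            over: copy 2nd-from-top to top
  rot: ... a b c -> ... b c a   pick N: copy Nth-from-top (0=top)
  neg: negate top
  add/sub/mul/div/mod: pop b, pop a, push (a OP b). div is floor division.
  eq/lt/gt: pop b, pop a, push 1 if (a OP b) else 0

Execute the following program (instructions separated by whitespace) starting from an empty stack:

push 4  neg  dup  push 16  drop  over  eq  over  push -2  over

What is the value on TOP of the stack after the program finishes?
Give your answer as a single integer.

Answer: -4

Derivation:
After 'push 4': [4]
After 'neg': [-4]
After 'dup': [-4, -4]
After 'push 16': [-4, -4, 16]
After 'drop': [-4, -4]
After 'over': [-4, -4, -4]
After 'eq': [-4, 1]
After 'over': [-4, 1, -4]
After 'push -2': [-4, 1, -4, -2]
After 'over': [-4, 1, -4, -2, -4]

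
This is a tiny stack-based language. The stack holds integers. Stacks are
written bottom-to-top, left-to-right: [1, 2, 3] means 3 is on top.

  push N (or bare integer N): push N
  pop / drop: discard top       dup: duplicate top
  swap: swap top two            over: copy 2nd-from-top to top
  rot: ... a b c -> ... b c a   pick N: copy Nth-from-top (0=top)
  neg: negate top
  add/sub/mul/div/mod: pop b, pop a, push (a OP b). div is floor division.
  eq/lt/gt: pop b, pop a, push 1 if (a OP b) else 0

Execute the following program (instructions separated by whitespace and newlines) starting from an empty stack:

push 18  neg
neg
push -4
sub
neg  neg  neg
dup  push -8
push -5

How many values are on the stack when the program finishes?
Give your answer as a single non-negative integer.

After 'push 18': stack = [18] (depth 1)
After 'neg': stack = [-18] (depth 1)
After 'neg': stack = [18] (depth 1)
After 'push -4': stack = [18, -4] (depth 2)
After 'sub': stack = [22] (depth 1)
After 'neg': stack = [-22] (depth 1)
After 'neg': stack = [22] (depth 1)
After 'neg': stack = [-22] (depth 1)
After 'dup': stack = [-22, -22] (depth 2)
After 'push -8': stack = [-22, -22, -8] (depth 3)
After 'push -5': stack = [-22, -22, -8, -5] (depth 4)

Answer: 4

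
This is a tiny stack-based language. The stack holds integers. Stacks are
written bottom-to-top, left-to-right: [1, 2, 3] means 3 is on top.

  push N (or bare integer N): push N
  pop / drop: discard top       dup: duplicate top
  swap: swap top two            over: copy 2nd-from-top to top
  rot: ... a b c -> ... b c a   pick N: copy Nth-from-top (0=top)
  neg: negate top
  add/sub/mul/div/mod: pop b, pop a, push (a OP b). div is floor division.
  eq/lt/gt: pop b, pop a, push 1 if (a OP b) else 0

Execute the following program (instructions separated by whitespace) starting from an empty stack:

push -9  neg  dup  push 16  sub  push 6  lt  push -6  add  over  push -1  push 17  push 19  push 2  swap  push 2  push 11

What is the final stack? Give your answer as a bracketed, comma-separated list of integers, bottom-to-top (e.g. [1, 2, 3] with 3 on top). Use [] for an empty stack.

Answer: [9, -5, 9, -1, 17, 2, 19, 2, 11]

Derivation:
After 'push -9': [-9]
After 'neg': [9]
After 'dup': [9, 9]
After 'push 16': [9, 9, 16]
After 'sub': [9, -7]
After 'push 6': [9, -7, 6]
After 'lt': [9, 1]
After 'push -6': [9, 1, -6]
After 'add': [9, -5]
After 'over': [9, -5, 9]
After 'push -1': [9, -5, 9, -1]
After 'push 17': [9, -5, 9, -1, 17]
After 'push 19': [9, -5, 9, -1, 17, 19]
After 'push 2': [9, -5, 9, -1, 17, 19, 2]
After 'swap': [9, -5, 9, -1, 17, 2, 19]
After 'push 2': [9, -5, 9, -1, 17, 2, 19, 2]
After 'push 11': [9, -5, 9, -1, 17, 2, 19, 2, 11]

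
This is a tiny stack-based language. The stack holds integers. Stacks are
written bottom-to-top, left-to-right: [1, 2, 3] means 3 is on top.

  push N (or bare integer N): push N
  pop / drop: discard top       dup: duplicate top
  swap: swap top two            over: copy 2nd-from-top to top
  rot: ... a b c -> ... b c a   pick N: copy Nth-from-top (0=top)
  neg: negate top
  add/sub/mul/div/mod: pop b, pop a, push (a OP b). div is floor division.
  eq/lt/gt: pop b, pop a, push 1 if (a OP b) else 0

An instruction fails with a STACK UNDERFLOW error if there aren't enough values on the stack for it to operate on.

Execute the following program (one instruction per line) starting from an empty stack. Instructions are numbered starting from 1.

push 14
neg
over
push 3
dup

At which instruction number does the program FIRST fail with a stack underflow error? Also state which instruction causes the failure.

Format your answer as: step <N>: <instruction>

Answer: step 3: over

Derivation:
Step 1 ('push 14'): stack = [14], depth = 1
Step 2 ('neg'): stack = [-14], depth = 1
Step 3 ('over'): needs 2 value(s) but depth is 1 — STACK UNDERFLOW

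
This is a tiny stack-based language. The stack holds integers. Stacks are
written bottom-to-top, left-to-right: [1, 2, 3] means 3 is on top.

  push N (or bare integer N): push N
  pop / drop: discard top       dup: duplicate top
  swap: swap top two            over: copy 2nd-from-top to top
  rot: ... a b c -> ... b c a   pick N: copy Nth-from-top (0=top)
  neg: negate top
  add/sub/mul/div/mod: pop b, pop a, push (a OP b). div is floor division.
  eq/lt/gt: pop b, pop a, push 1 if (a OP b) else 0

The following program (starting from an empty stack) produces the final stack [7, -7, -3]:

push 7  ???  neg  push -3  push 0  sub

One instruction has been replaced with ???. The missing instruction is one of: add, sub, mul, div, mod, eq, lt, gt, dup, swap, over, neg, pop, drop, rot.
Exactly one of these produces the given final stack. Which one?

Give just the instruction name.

Stack before ???: [7]
Stack after ???:  [7, 7]
The instruction that transforms [7] -> [7, 7] is: dup

Answer: dup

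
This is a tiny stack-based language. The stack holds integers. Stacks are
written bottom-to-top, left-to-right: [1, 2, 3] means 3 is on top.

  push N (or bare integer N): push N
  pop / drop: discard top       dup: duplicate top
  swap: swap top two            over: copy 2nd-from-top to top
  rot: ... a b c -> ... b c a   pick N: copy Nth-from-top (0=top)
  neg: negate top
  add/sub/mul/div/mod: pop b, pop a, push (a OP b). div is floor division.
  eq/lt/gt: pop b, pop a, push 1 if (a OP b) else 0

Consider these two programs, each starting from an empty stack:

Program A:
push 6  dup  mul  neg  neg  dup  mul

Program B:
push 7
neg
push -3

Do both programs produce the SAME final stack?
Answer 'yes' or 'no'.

Answer: no

Derivation:
Program A trace:
  After 'push 6': [6]
  After 'dup': [6, 6]
  After 'mul': [36]
  After 'neg': [-36]
  After 'neg': [36]
  After 'dup': [36, 36]
  After 'mul': [1296]
Program A final stack: [1296]

Program B trace:
  After 'push 7': [7]
  After 'neg': [-7]
  After 'push -3': [-7, -3]
Program B final stack: [-7, -3]
Same: no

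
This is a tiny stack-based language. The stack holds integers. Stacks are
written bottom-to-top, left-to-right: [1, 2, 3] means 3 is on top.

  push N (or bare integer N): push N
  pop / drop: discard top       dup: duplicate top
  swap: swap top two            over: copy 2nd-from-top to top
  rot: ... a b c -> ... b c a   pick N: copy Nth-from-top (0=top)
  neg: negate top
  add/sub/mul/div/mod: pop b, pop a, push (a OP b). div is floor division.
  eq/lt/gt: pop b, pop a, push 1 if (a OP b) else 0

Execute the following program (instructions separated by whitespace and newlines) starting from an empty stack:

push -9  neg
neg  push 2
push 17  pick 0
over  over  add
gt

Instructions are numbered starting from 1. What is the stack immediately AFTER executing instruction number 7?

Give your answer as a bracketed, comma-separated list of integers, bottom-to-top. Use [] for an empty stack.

Step 1 ('push -9'): [-9]
Step 2 ('neg'): [9]
Step 3 ('neg'): [-9]
Step 4 ('push 2'): [-9, 2]
Step 5 ('push 17'): [-9, 2, 17]
Step 6 ('pick 0'): [-9, 2, 17, 17]
Step 7 ('over'): [-9, 2, 17, 17, 17]

Answer: [-9, 2, 17, 17, 17]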